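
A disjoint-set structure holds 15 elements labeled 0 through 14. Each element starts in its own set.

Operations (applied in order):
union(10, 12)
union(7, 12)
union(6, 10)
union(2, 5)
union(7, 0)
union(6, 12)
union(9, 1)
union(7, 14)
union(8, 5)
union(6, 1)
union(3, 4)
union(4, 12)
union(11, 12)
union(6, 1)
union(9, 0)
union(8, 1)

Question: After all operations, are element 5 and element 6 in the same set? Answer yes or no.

Answer: yes

Derivation:
Step 1: union(10, 12) -> merged; set of 10 now {10, 12}
Step 2: union(7, 12) -> merged; set of 7 now {7, 10, 12}
Step 3: union(6, 10) -> merged; set of 6 now {6, 7, 10, 12}
Step 4: union(2, 5) -> merged; set of 2 now {2, 5}
Step 5: union(7, 0) -> merged; set of 7 now {0, 6, 7, 10, 12}
Step 6: union(6, 12) -> already same set; set of 6 now {0, 6, 7, 10, 12}
Step 7: union(9, 1) -> merged; set of 9 now {1, 9}
Step 8: union(7, 14) -> merged; set of 7 now {0, 6, 7, 10, 12, 14}
Step 9: union(8, 5) -> merged; set of 8 now {2, 5, 8}
Step 10: union(6, 1) -> merged; set of 6 now {0, 1, 6, 7, 9, 10, 12, 14}
Step 11: union(3, 4) -> merged; set of 3 now {3, 4}
Step 12: union(4, 12) -> merged; set of 4 now {0, 1, 3, 4, 6, 7, 9, 10, 12, 14}
Step 13: union(11, 12) -> merged; set of 11 now {0, 1, 3, 4, 6, 7, 9, 10, 11, 12, 14}
Step 14: union(6, 1) -> already same set; set of 6 now {0, 1, 3, 4, 6, 7, 9, 10, 11, 12, 14}
Step 15: union(9, 0) -> already same set; set of 9 now {0, 1, 3, 4, 6, 7, 9, 10, 11, 12, 14}
Step 16: union(8, 1) -> merged; set of 8 now {0, 1, 2, 3, 4, 5, 6, 7, 8, 9, 10, 11, 12, 14}
Set of 5: {0, 1, 2, 3, 4, 5, 6, 7, 8, 9, 10, 11, 12, 14}; 6 is a member.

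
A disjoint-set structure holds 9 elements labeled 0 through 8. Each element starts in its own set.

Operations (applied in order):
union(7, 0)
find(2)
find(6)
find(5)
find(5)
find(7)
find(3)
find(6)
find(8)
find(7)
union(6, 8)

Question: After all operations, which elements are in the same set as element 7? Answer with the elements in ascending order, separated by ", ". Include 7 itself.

Step 1: union(7, 0) -> merged; set of 7 now {0, 7}
Step 2: find(2) -> no change; set of 2 is {2}
Step 3: find(6) -> no change; set of 6 is {6}
Step 4: find(5) -> no change; set of 5 is {5}
Step 5: find(5) -> no change; set of 5 is {5}
Step 6: find(7) -> no change; set of 7 is {0, 7}
Step 7: find(3) -> no change; set of 3 is {3}
Step 8: find(6) -> no change; set of 6 is {6}
Step 9: find(8) -> no change; set of 8 is {8}
Step 10: find(7) -> no change; set of 7 is {0, 7}
Step 11: union(6, 8) -> merged; set of 6 now {6, 8}
Component of 7: {0, 7}

Answer: 0, 7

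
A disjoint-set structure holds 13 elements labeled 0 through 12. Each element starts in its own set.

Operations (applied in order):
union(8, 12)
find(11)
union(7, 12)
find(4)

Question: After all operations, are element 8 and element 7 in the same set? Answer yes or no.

Step 1: union(8, 12) -> merged; set of 8 now {8, 12}
Step 2: find(11) -> no change; set of 11 is {11}
Step 3: union(7, 12) -> merged; set of 7 now {7, 8, 12}
Step 4: find(4) -> no change; set of 4 is {4}
Set of 8: {7, 8, 12}; 7 is a member.

Answer: yes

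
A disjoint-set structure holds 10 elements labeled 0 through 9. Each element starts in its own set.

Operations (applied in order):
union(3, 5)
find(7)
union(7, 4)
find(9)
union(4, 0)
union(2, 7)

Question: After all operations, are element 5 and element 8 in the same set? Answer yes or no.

Step 1: union(3, 5) -> merged; set of 3 now {3, 5}
Step 2: find(7) -> no change; set of 7 is {7}
Step 3: union(7, 4) -> merged; set of 7 now {4, 7}
Step 4: find(9) -> no change; set of 9 is {9}
Step 5: union(4, 0) -> merged; set of 4 now {0, 4, 7}
Step 6: union(2, 7) -> merged; set of 2 now {0, 2, 4, 7}
Set of 5: {3, 5}; 8 is not a member.

Answer: no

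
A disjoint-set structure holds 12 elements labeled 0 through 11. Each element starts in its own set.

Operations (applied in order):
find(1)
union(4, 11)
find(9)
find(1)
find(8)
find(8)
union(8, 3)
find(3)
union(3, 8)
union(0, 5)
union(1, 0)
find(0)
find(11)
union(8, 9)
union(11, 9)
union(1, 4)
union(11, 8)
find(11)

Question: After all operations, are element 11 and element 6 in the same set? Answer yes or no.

Answer: no

Derivation:
Step 1: find(1) -> no change; set of 1 is {1}
Step 2: union(4, 11) -> merged; set of 4 now {4, 11}
Step 3: find(9) -> no change; set of 9 is {9}
Step 4: find(1) -> no change; set of 1 is {1}
Step 5: find(8) -> no change; set of 8 is {8}
Step 6: find(8) -> no change; set of 8 is {8}
Step 7: union(8, 3) -> merged; set of 8 now {3, 8}
Step 8: find(3) -> no change; set of 3 is {3, 8}
Step 9: union(3, 8) -> already same set; set of 3 now {3, 8}
Step 10: union(0, 5) -> merged; set of 0 now {0, 5}
Step 11: union(1, 0) -> merged; set of 1 now {0, 1, 5}
Step 12: find(0) -> no change; set of 0 is {0, 1, 5}
Step 13: find(11) -> no change; set of 11 is {4, 11}
Step 14: union(8, 9) -> merged; set of 8 now {3, 8, 9}
Step 15: union(11, 9) -> merged; set of 11 now {3, 4, 8, 9, 11}
Step 16: union(1, 4) -> merged; set of 1 now {0, 1, 3, 4, 5, 8, 9, 11}
Step 17: union(11, 8) -> already same set; set of 11 now {0, 1, 3, 4, 5, 8, 9, 11}
Step 18: find(11) -> no change; set of 11 is {0, 1, 3, 4, 5, 8, 9, 11}
Set of 11: {0, 1, 3, 4, 5, 8, 9, 11}; 6 is not a member.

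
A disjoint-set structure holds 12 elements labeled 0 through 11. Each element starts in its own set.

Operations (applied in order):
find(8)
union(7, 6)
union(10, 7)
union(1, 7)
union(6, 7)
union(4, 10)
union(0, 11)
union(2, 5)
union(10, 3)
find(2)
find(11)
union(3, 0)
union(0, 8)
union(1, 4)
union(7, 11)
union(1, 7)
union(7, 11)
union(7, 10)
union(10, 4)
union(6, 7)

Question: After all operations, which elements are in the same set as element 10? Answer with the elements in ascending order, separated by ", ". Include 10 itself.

Answer: 0, 1, 3, 4, 6, 7, 8, 10, 11

Derivation:
Step 1: find(8) -> no change; set of 8 is {8}
Step 2: union(7, 6) -> merged; set of 7 now {6, 7}
Step 3: union(10, 7) -> merged; set of 10 now {6, 7, 10}
Step 4: union(1, 7) -> merged; set of 1 now {1, 6, 7, 10}
Step 5: union(6, 7) -> already same set; set of 6 now {1, 6, 7, 10}
Step 6: union(4, 10) -> merged; set of 4 now {1, 4, 6, 7, 10}
Step 7: union(0, 11) -> merged; set of 0 now {0, 11}
Step 8: union(2, 5) -> merged; set of 2 now {2, 5}
Step 9: union(10, 3) -> merged; set of 10 now {1, 3, 4, 6, 7, 10}
Step 10: find(2) -> no change; set of 2 is {2, 5}
Step 11: find(11) -> no change; set of 11 is {0, 11}
Step 12: union(3, 0) -> merged; set of 3 now {0, 1, 3, 4, 6, 7, 10, 11}
Step 13: union(0, 8) -> merged; set of 0 now {0, 1, 3, 4, 6, 7, 8, 10, 11}
Step 14: union(1, 4) -> already same set; set of 1 now {0, 1, 3, 4, 6, 7, 8, 10, 11}
Step 15: union(7, 11) -> already same set; set of 7 now {0, 1, 3, 4, 6, 7, 8, 10, 11}
Step 16: union(1, 7) -> already same set; set of 1 now {0, 1, 3, 4, 6, 7, 8, 10, 11}
Step 17: union(7, 11) -> already same set; set of 7 now {0, 1, 3, 4, 6, 7, 8, 10, 11}
Step 18: union(7, 10) -> already same set; set of 7 now {0, 1, 3, 4, 6, 7, 8, 10, 11}
Step 19: union(10, 4) -> already same set; set of 10 now {0, 1, 3, 4, 6, 7, 8, 10, 11}
Step 20: union(6, 7) -> already same set; set of 6 now {0, 1, 3, 4, 6, 7, 8, 10, 11}
Component of 10: {0, 1, 3, 4, 6, 7, 8, 10, 11}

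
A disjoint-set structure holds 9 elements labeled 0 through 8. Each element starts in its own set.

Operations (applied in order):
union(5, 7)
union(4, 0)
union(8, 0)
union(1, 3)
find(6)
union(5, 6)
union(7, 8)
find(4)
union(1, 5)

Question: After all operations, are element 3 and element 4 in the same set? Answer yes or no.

Answer: yes

Derivation:
Step 1: union(5, 7) -> merged; set of 5 now {5, 7}
Step 2: union(4, 0) -> merged; set of 4 now {0, 4}
Step 3: union(8, 0) -> merged; set of 8 now {0, 4, 8}
Step 4: union(1, 3) -> merged; set of 1 now {1, 3}
Step 5: find(6) -> no change; set of 6 is {6}
Step 6: union(5, 6) -> merged; set of 5 now {5, 6, 7}
Step 7: union(7, 8) -> merged; set of 7 now {0, 4, 5, 6, 7, 8}
Step 8: find(4) -> no change; set of 4 is {0, 4, 5, 6, 7, 8}
Step 9: union(1, 5) -> merged; set of 1 now {0, 1, 3, 4, 5, 6, 7, 8}
Set of 3: {0, 1, 3, 4, 5, 6, 7, 8}; 4 is a member.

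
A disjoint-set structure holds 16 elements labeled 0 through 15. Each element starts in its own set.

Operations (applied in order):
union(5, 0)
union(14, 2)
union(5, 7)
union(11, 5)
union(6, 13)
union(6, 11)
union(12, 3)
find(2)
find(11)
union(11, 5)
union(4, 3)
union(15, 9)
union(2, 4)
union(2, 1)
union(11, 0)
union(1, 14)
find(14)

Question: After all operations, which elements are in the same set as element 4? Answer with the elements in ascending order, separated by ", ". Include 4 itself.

Step 1: union(5, 0) -> merged; set of 5 now {0, 5}
Step 2: union(14, 2) -> merged; set of 14 now {2, 14}
Step 3: union(5, 7) -> merged; set of 5 now {0, 5, 7}
Step 4: union(11, 5) -> merged; set of 11 now {0, 5, 7, 11}
Step 5: union(6, 13) -> merged; set of 6 now {6, 13}
Step 6: union(6, 11) -> merged; set of 6 now {0, 5, 6, 7, 11, 13}
Step 7: union(12, 3) -> merged; set of 12 now {3, 12}
Step 8: find(2) -> no change; set of 2 is {2, 14}
Step 9: find(11) -> no change; set of 11 is {0, 5, 6, 7, 11, 13}
Step 10: union(11, 5) -> already same set; set of 11 now {0, 5, 6, 7, 11, 13}
Step 11: union(4, 3) -> merged; set of 4 now {3, 4, 12}
Step 12: union(15, 9) -> merged; set of 15 now {9, 15}
Step 13: union(2, 4) -> merged; set of 2 now {2, 3, 4, 12, 14}
Step 14: union(2, 1) -> merged; set of 2 now {1, 2, 3, 4, 12, 14}
Step 15: union(11, 0) -> already same set; set of 11 now {0, 5, 6, 7, 11, 13}
Step 16: union(1, 14) -> already same set; set of 1 now {1, 2, 3, 4, 12, 14}
Step 17: find(14) -> no change; set of 14 is {1, 2, 3, 4, 12, 14}
Component of 4: {1, 2, 3, 4, 12, 14}

Answer: 1, 2, 3, 4, 12, 14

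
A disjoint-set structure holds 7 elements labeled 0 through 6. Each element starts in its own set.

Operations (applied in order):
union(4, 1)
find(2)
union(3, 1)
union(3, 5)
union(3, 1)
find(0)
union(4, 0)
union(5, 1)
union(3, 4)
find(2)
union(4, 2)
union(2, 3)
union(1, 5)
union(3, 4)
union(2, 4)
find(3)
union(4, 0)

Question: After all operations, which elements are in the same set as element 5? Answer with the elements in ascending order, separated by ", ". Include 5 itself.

Step 1: union(4, 1) -> merged; set of 4 now {1, 4}
Step 2: find(2) -> no change; set of 2 is {2}
Step 3: union(3, 1) -> merged; set of 3 now {1, 3, 4}
Step 4: union(3, 5) -> merged; set of 3 now {1, 3, 4, 5}
Step 5: union(3, 1) -> already same set; set of 3 now {1, 3, 4, 5}
Step 6: find(0) -> no change; set of 0 is {0}
Step 7: union(4, 0) -> merged; set of 4 now {0, 1, 3, 4, 5}
Step 8: union(5, 1) -> already same set; set of 5 now {0, 1, 3, 4, 5}
Step 9: union(3, 4) -> already same set; set of 3 now {0, 1, 3, 4, 5}
Step 10: find(2) -> no change; set of 2 is {2}
Step 11: union(4, 2) -> merged; set of 4 now {0, 1, 2, 3, 4, 5}
Step 12: union(2, 3) -> already same set; set of 2 now {0, 1, 2, 3, 4, 5}
Step 13: union(1, 5) -> already same set; set of 1 now {0, 1, 2, 3, 4, 5}
Step 14: union(3, 4) -> already same set; set of 3 now {0, 1, 2, 3, 4, 5}
Step 15: union(2, 4) -> already same set; set of 2 now {0, 1, 2, 3, 4, 5}
Step 16: find(3) -> no change; set of 3 is {0, 1, 2, 3, 4, 5}
Step 17: union(4, 0) -> already same set; set of 4 now {0, 1, 2, 3, 4, 5}
Component of 5: {0, 1, 2, 3, 4, 5}

Answer: 0, 1, 2, 3, 4, 5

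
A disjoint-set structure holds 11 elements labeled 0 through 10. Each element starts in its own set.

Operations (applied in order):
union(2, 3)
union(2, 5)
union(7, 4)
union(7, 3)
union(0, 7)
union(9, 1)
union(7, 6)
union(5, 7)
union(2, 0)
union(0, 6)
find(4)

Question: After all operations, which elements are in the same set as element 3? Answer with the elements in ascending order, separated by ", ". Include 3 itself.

Answer: 0, 2, 3, 4, 5, 6, 7

Derivation:
Step 1: union(2, 3) -> merged; set of 2 now {2, 3}
Step 2: union(2, 5) -> merged; set of 2 now {2, 3, 5}
Step 3: union(7, 4) -> merged; set of 7 now {4, 7}
Step 4: union(7, 3) -> merged; set of 7 now {2, 3, 4, 5, 7}
Step 5: union(0, 7) -> merged; set of 0 now {0, 2, 3, 4, 5, 7}
Step 6: union(9, 1) -> merged; set of 9 now {1, 9}
Step 7: union(7, 6) -> merged; set of 7 now {0, 2, 3, 4, 5, 6, 7}
Step 8: union(5, 7) -> already same set; set of 5 now {0, 2, 3, 4, 5, 6, 7}
Step 9: union(2, 0) -> already same set; set of 2 now {0, 2, 3, 4, 5, 6, 7}
Step 10: union(0, 6) -> already same set; set of 0 now {0, 2, 3, 4, 5, 6, 7}
Step 11: find(4) -> no change; set of 4 is {0, 2, 3, 4, 5, 6, 7}
Component of 3: {0, 2, 3, 4, 5, 6, 7}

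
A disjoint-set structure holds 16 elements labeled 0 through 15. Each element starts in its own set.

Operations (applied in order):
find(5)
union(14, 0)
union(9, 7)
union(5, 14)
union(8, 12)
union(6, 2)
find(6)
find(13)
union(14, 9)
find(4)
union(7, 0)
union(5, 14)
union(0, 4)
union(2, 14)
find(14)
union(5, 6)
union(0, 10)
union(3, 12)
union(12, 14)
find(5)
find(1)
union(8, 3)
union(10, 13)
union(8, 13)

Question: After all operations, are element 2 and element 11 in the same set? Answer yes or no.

Step 1: find(5) -> no change; set of 5 is {5}
Step 2: union(14, 0) -> merged; set of 14 now {0, 14}
Step 3: union(9, 7) -> merged; set of 9 now {7, 9}
Step 4: union(5, 14) -> merged; set of 5 now {0, 5, 14}
Step 5: union(8, 12) -> merged; set of 8 now {8, 12}
Step 6: union(6, 2) -> merged; set of 6 now {2, 6}
Step 7: find(6) -> no change; set of 6 is {2, 6}
Step 8: find(13) -> no change; set of 13 is {13}
Step 9: union(14, 9) -> merged; set of 14 now {0, 5, 7, 9, 14}
Step 10: find(4) -> no change; set of 4 is {4}
Step 11: union(7, 0) -> already same set; set of 7 now {0, 5, 7, 9, 14}
Step 12: union(5, 14) -> already same set; set of 5 now {0, 5, 7, 9, 14}
Step 13: union(0, 4) -> merged; set of 0 now {0, 4, 5, 7, 9, 14}
Step 14: union(2, 14) -> merged; set of 2 now {0, 2, 4, 5, 6, 7, 9, 14}
Step 15: find(14) -> no change; set of 14 is {0, 2, 4, 5, 6, 7, 9, 14}
Step 16: union(5, 6) -> already same set; set of 5 now {0, 2, 4, 5, 6, 7, 9, 14}
Step 17: union(0, 10) -> merged; set of 0 now {0, 2, 4, 5, 6, 7, 9, 10, 14}
Step 18: union(3, 12) -> merged; set of 3 now {3, 8, 12}
Step 19: union(12, 14) -> merged; set of 12 now {0, 2, 3, 4, 5, 6, 7, 8, 9, 10, 12, 14}
Step 20: find(5) -> no change; set of 5 is {0, 2, 3, 4, 5, 6, 7, 8, 9, 10, 12, 14}
Step 21: find(1) -> no change; set of 1 is {1}
Step 22: union(8, 3) -> already same set; set of 8 now {0, 2, 3, 4, 5, 6, 7, 8, 9, 10, 12, 14}
Step 23: union(10, 13) -> merged; set of 10 now {0, 2, 3, 4, 5, 6, 7, 8, 9, 10, 12, 13, 14}
Step 24: union(8, 13) -> already same set; set of 8 now {0, 2, 3, 4, 5, 6, 7, 8, 9, 10, 12, 13, 14}
Set of 2: {0, 2, 3, 4, 5, 6, 7, 8, 9, 10, 12, 13, 14}; 11 is not a member.

Answer: no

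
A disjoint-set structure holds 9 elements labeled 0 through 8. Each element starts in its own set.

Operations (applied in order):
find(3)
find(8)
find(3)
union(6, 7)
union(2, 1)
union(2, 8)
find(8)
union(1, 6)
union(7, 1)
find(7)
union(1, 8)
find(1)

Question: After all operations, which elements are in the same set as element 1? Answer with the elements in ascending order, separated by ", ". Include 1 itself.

Step 1: find(3) -> no change; set of 3 is {3}
Step 2: find(8) -> no change; set of 8 is {8}
Step 3: find(3) -> no change; set of 3 is {3}
Step 4: union(6, 7) -> merged; set of 6 now {6, 7}
Step 5: union(2, 1) -> merged; set of 2 now {1, 2}
Step 6: union(2, 8) -> merged; set of 2 now {1, 2, 8}
Step 7: find(8) -> no change; set of 8 is {1, 2, 8}
Step 8: union(1, 6) -> merged; set of 1 now {1, 2, 6, 7, 8}
Step 9: union(7, 1) -> already same set; set of 7 now {1, 2, 6, 7, 8}
Step 10: find(7) -> no change; set of 7 is {1, 2, 6, 7, 8}
Step 11: union(1, 8) -> already same set; set of 1 now {1, 2, 6, 7, 8}
Step 12: find(1) -> no change; set of 1 is {1, 2, 6, 7, 8}
Component of 1: {1, 2, 6, 7, 8}

Answer: 1, 2, 6, 7, 8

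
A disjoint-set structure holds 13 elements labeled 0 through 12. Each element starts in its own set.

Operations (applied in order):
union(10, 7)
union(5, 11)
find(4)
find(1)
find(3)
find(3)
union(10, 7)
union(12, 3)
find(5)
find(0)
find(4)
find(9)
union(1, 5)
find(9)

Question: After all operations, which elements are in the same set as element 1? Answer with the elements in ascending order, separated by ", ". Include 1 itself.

Step 1: union(10, 7) -> merged; set of 10 now {7, 10}
Step 2: union(5, 11) -> merged; set of 5 now {5, 11}
Step 3: find(4) -> no change; set of 4 is {4}
Step 4: find(1) -> no change; set of 1 is {1}
Step 5: find(3) -> no change; set of 3 is {3}
Step 6: find(3) -> no change; set of 3 is {3}
Step 7: union(10, 7) -> already same set; set of 10 now {7, 10}
Step 8: union(12, 3) -> merged; set of 12 now {3, 12}
Step 9: find(5) -> no change; set of 5 is {5, 11}
Step 10: find(0) -> no change; set of 0 is {0}
Step 11: find(4) -> no change; set of 4 is {4}
Step 12: find(9) -> no change; set of 9 is {9}
Step 13: union(1, 5) -> merged; set of 1 now {1, 5, 11}
Step 14: find(9) -> no change; set of 9 is {9}
Component of 1: {1, 5, 11}

Answer: 1, 5, 11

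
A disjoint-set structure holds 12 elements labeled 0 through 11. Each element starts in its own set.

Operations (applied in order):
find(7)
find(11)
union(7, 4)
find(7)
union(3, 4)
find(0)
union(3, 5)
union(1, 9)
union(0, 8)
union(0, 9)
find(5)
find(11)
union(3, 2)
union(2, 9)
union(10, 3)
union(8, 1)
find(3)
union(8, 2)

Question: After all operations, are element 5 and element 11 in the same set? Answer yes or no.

Step 1: find(7) -> no change; set of 7 is {7}
Step 2: find(11) -> no change; set of 11 is {11}
Step 3: union(7, 4) -> merged; set of 7 now {4, 7}
Step 4: find(7) -> no change; set of 7 is {4, 7}
Step 5: union(3, 4) -> merged; set of 3 now {3, 4, 7}
Step 6: find(0) -> no change; set of 0 is {0}
Step 7: union(3, 5) -> merged; set of 3 now {3, 4, 5, 7}
Step 8: union(1, 9) -> merged; set of 1 now {1, 9}
Step 9: union(0, 8) -> merged; set of 0 now {0, 8}
Step 10: union(0, 9) -> merged; set of 0 now {0, 1, 8, 9}
Step 11: find(5) -> no change; set of 5 is {3, 4, 5, 7}
Step 12: find(11) -> no change; set of 11 is {11}
Step 13: union(3, 2) -> merged; set of 3 now {2, 3, 4, 5, 7}
Step 14: union(2, 9) -> merged; set of 2 now {0, 1, 2, 3, 4, 5, 7, 8, 9}
Step 15: union(10, 3) -> merged; set of 10 now {0, 1, 2, 3, 4, 5, 7, 8, 9, 10}
Step 16: union(8, 1) -> already same set; set of 8 now {0, 1, 2, 3, 4, 5, 7, 8, 9, 10}
Step 17: find(3) -> no change; set of 3 is {0, 1, 2, 3, 4, 5, 7, 8, 9, 10}
Step 18: union(8, 2) -> already same set; set of 8 now {0, 1, 2, 3, 4, 5, 7, 8, 9, 10}
Set of 5: {0, 1, 2, 3, 4, 5, 7, 8, 9, 10}; 11 is not a member.

Answer: no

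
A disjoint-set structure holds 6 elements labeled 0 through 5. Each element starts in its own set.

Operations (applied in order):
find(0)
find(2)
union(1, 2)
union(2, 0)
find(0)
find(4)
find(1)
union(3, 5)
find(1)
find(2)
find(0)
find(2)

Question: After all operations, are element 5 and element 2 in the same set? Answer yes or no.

Answer: no

Derivation:
Step 1: find(0) -> no change; set of 0 is {0}
Step 2: find(2) -> no change; set of 2 is {2}
Step 3: union(1, 2) -> merged; set of 1 now {1, 2}
Step 4: union(2, 0) -> merged; set of 2 now {0, 1, 2}
Step 5: find(0) -> no change; set of 0 is {0, 1, 2}
Step 6: find(4) -> no change; set of 4 is {4}
Step 7: find(1) -> no change; set of 1 is {0, 1, 2}
Step 8: union(3, 5) -> merged; set of 3 now {3, 5}
Step 9: find(1) -> no change; set of 1 is {0, 1, 2}
Step 10: find(2) -> no change; set of 2 is {0, 1, 2}
Step 11: find(0) -> no change; set of 0 is {0, 1, 2}
Step 12: find(2) -> no change; set of 2 is {0, 1, 2}
Set of 5: {3, 5}; 2 is not a member.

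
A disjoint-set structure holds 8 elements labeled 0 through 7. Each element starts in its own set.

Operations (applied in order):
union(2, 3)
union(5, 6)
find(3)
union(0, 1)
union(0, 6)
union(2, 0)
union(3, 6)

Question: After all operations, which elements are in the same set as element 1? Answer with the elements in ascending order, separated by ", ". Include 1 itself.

Step 1: union(2, 3) -> merged; set of 2 now {2, 3}
Step 2: union(5, 6) -> merged; set of 5 now {5, 6}
Step 3: find(3) -> no change; set of 3 is {2, 3}
Step 4: union(0, 1) -> merged; set of 0 now {0, 1}
Step 5: union(0, 6) -> merged; set of 0 now {0, 1, 5, 6}
Step 6: union(2, 0) -> merged; set of 2 now {0, 1, 2, 3, 5, 6}
Step 7: union(3, 6) -> already same set; set of 3 now {0, 1, 2, 3, 5, 6}
Component of 1: {0, 1, 2, 3, 5, 6}

Answer: 0, 1, 2, 3, 5, 6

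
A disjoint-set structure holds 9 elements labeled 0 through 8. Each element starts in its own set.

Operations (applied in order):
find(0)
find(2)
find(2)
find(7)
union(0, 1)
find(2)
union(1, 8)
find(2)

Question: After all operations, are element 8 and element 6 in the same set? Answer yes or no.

Answer: no

Derivation:
Step 1: find(0) -> no change; set of 0 is {0}
Step 2: find(2) -> no change; set of 2 is {2}
Step 3: find(2) -> no change; set of 2 is {2}
Step 4: find(7) -> no change; set of 7 is {7}
Step 5: union(0, 1) -> merged; set of 0 now {0, 1}
Step 6: find(2) -> no change; set of 2 is {2}
Step 7: union(1, 8) -> merged; set of 1 now {0, 1, 8}
Step 8: find(2) -> no change; set of 2 is {2}
Set of 8: {0, 1, 8}; 6 is not a member.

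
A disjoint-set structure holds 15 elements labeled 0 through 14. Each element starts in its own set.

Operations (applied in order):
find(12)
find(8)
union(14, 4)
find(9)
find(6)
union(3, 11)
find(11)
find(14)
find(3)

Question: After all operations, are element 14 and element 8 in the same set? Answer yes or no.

Answer: no

Derivation:
Step 1: find(12) -> no change; set of 12 is {12}
Step 2: find(8) -> no change; set of 8 is {8}
Step 3: union(14, 4) -> merged; set of 14 now {4, 14}
Step 4: find(9) -> no change; set of 9 is {9}
Step 5: find(6) -> no change; set of 6 is {6}
Step 6: union(3, 11) -> merged; set of 3 now {3, 11}
Step 7: find(11) -> no change; set of 11 is {3, 11}
Step 8: find(14) -> no change; set of 14 is {4, 14}
Step 9: find(3) -> no change; set of 3 is {3, 11}
Set of 14: {4, 14}; 8 is not a member.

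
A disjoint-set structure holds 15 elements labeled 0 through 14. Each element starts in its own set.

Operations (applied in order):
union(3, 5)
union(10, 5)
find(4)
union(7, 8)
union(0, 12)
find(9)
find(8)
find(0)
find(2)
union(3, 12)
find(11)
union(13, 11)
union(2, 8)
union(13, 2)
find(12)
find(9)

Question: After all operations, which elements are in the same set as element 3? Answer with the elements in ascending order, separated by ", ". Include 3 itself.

Step 1: union(3, 5) -> merged; set of 3 now {3, 5}
Step 2: union(10, 5) -> merged; set of 10 now {3, 5, 10}
Step 3: find(4) -> no change; set of 4 is {4}
Step 4: union(7, 8) -> merged; set of 7 now {7, 8}
Step 5: union(0, 12) -> merged; set of 0 now {0, 12}
Step 6: find(9) -> no change; set of 9 is {9}
Step 7: find(8) -> no change; set of 8 is {7, 8}
Step 8: find(0) -> no change; set of 0 is {0, 12}
Step 9: find(2) -> no change; set of 2 is {2}
Step 10: union(3, 12) -> merged; set of 3 now {0, 3, 5, 10, 12}
Step 11: find(11) -> no change; set of 11 is {11}
Step 12: union(13, 11) -> merged; set of 13 now {11, 13}
Step 13: union(2, 8) -> merged; set of 2 now {2, 7, 8}
Step 14: union(13, 2) -> merged; set of 13 now {2, 7, 8, 11, 13}
Step 15: find(12) -> no change; set of 12 is {0, 3, 5, 10, 12}
Step 16: find(9) -> no change; set of 9 is {9}
Component of 3: {0, 3, 5, 10, 12}

Answer: 0, 3, 5, 10, 12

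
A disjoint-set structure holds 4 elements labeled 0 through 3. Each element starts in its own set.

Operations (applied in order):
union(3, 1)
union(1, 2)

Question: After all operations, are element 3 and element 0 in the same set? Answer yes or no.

Step 1: union(3, 1) -> merged; set of 3 now {1, 3}
Step 2: union(1, 2) -> merged; set of 1 now {1, 2, 3}
Set of 3: {1, 2, 3}; 0 is not a member.

Answer: no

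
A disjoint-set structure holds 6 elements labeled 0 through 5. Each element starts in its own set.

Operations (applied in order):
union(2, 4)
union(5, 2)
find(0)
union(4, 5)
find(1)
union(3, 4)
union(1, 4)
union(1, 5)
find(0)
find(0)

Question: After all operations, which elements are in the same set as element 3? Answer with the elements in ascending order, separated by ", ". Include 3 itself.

Answer: 1, 2, 3, 4, 5

Derivation:
Step 1: union(2, 4) -> merged; set of 2 now {2, 4}
Step 2: union(5, 2) -> merged; set of 5 now {2, 4, 5}
Step 3: find(0) -> no change; set of 0 is {0}
Step 4: union(4, 5) -> already same set; set of 4 now {2, 4, 5}
Step 5: find(1) -> no change; set of 1 is {1}
Step 6: union(3, 4) -> merged; set of 3 now {2, 3, 4, 5}
Step 7: union(1, 4) -> merged; set of 1 now {1, 2, 3, 4, 5}
Step 8: union(1, 5) -> already same set; set of 1 now {1, 2, 3, 4, 5}
Step 9: find(0) -> no change; set of 0 is {0}
Step 10: find(0) -> no change; set of 0 is {0}
Component of 3: {1, 2, 3, 4, 5}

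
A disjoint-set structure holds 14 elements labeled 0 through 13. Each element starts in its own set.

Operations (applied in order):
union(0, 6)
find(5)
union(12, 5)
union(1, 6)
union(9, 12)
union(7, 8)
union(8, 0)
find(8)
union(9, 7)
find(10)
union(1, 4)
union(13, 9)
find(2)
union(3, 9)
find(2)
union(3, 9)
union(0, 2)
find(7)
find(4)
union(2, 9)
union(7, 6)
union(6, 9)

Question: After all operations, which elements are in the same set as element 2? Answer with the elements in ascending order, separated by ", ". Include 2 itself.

Step 1: union(0, 6) -> merged; set of 0 now {0, 6}
Step 2: find(5) -> no change; set of 5 is {5}
Step 3: union(12, 5) -> merged; set of 12 now {5, 12}
Step 4: union(1, 6) -> merged; set of 1 now {0, 1, 6}
Step 5: union(9, 12) -> merged; set of 9 now {5, 9, 12}
Step 6: union(7, 8) -> merged; set of 7 now {7, 8}
Step 7: union(8, 0) -> merged; set of 8 now {0, 1, 6, 7, 8}
Step 8: find(8) -> no change; set of 8 is {0, 1, 6, 7, 8}
Step 9: union(9, 7) -> merged; set of 9 now {0, 1, 5, 6, 7, 8, 9, 12}
Step 10: find(10) -> no change; set of 10 is {10}
Step 11: union(1, 4) -> merged; set of 1 now {0, 1, 4, 5, 6, 7, 8, 9, 12}
Step 12: union(13, 9) -> merged; set of 13 now {0, 1, 4, 5, 6, 7, 8, 9, 12, 13}
Step 13: find(2) -> no change; set of 2 is {2}
Step 14: union(3, 9) -> merged; set of 3 now {0, 1, 3, 4, 5, 6, 7, 8, 9, 12, 13}
Step 15: find(2) -> no change; set of 2 is {2}
Step 16: union(3, 9) -> already same set; set of 3 now {0, 1, 3, 4, 5, 6, 7, 8, 9, 12, 13}
Step 17: union(0, 2) -> merged; set of 0 now {0, 1, 2, 3, 4, 5, 6, 7, 8, 9, 12, 13}
Step 18: find(7) -> no change; set of 7 is {0, 1, 2, 3, 4, 5, 6, 7, 8, 9, 12, 13}
Step 19: find(4) -> no change; set of 4 is {0, 1, 2, 3, 4, 5, 6, 7, 8, 9, 12, 13}
Step 20: union(2, 9) -> already same set; set of 2 now {0, 1, 2, 3, 4, 5, 6, 7, 8, 9, 12, 13}
Step 21: union(7, 6) -> already same set; set of 7 now {0, 1, 2, 3, 4, 5, 6, 7, 8, 9, 12, 13}
Step 22: union(6, 9) -> already same set; set of 6 now {0, 1, 2, 3, 4, 5, 6, 7, 8, 9, 12, 13}
Component of 2: {0, 1, 2, 3, 4, 5, 6, 7, 8, 9, 12, 13}

Answer: 0, 1, 2, 3, 4, 5, 6, 7, 8, 9, 12, 13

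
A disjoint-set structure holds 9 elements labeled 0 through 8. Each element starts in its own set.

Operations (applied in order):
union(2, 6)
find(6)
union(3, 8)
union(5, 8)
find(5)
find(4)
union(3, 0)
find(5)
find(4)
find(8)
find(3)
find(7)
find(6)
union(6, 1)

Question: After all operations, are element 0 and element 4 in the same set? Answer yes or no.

Step 1: union(2, 6) -> merged; set of 2 now {2, 6}
Step 2: find(6) -> no change; set of 6 is {2, 6}
Step 3: union(3, 8) -> merged; set of 3 now {3, 8}
Step 4: union(5, 8) -> merged; set of 5 now {3, 5, 8}
Step 5: find(5) -> no change; set of 5 is {3, 5, 8}
Step 6: find(4) -> no change; set of 4 is {4}
Step 7: union(3, 0) -> merged; set of 3 now {0, 3, 5, 8}
Step 8: find(5) -> no change; set of 5 is {0, 3, 5, 8}
Step 9: find(4) -> no change; set of 4 is {4}
Step 10: find(8) -> no change; set of 8 is {0, 3, 5, 8}
Step 11: find(3) -> no change; set of 3 is {0, 3, 5, 8}
Step 12: find(7) -> no change; set of 7 is {7}
Step 13: find(6) -> no change; set of 6 is {2, 6}
Step 14: union(6, 1) -> merged; set of 6 now {1, 2, 6}
Set of 0: {0, 3, 5, 8}; 4 is not a member.

Answer: no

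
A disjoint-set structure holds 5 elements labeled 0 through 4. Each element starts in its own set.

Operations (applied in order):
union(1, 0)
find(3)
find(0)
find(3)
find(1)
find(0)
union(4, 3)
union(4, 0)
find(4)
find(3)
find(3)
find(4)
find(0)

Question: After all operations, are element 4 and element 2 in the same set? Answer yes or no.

Step 1: union(1, 0) -> merged; set of 1 now {0, 1}
Step 2: find(3) -> no change; set of 3 is {3}
Step 3: find(0) -> no change; set of 0 is {0, 1}
Step 4: find(3) -> no change; set of 3 is {3}
Step 5: find(1) -> no change; set of 1 is {0, 1}
Step 6: find(0) -> no change; set of 0 is {0, 1}
Step 7: union(4, 3) -> merged; set of 4 now {3, 4}
Step 8: union(4, 0) -> merged; set of 4 now {0, 1, 3, 4}
Step 9: find(4) -> no change; set of 4 is {0, 1, 3, 4}
Step 10: find(3) -> no change; set of 3 is {0, 1, 3, 4}
Step 11: find(3) -> no change; set of 3 is {0, 1, 3, 4}
Step 12: find(4) -> no change; set of 4 is {0, 1, 3, 4}
Step 13: find(0) -> no change; set of 0 is {0, 1, 3, 4}
Set of 4: {0, 1, 3, 4}; 2 is not a member.

Answer: no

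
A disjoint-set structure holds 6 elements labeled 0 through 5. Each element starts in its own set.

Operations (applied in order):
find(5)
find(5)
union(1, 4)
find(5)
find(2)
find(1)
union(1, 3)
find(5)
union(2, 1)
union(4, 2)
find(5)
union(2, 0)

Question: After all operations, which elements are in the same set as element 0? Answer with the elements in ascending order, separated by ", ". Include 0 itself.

Answer: 0, 1, 2, 3, 4

Derivation:
Step 1: find(5) -> no change; set of 5 is {5}
Step 2: find(5) -> no change; set of 5 is {5}
Step 3: union(1, 4) -> merged; set of 1 now {1, 4}
Step 4: find(5) -> no change; set of 5 is {5}
Step 5: find(2) -> no change; set of 2 is {2}
Step 6: find(1) -> no change; set of 1 is {1, 4}
Step 7: union(1, 3) -> merged; set of 1 now {1, 3, 4}
Step 8: find(5) -> no change; set of 5 is {5}
Step 9: union(2, 1) -> merged; set of 2 now {1, 2, 3, 4}
Step 10: union(4, 2) -> already same set; set of 4 now {1, 2, 3, 4}
Step 11: find(5) -> no change; set of 5 is {5}
Step 12: union(2, 0) -> merged; set of 2 now {0, 1, 2, 3, 4}
Component of 0: {0, 1, 2, 3, 4}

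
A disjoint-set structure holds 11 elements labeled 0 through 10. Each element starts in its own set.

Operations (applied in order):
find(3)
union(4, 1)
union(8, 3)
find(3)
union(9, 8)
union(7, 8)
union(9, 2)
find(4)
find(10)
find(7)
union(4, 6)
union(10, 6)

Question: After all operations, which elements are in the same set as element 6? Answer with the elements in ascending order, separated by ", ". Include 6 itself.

Step 1: find(3) -> no change; set of 3 is {3}
Step 2: union(4, 1) -> merged; set of 4 now {1, 4}
Step 3: union(8, 3) -> merged; set of 8 now {3, 8}
Step 4: find(3) -> no change; set of 3 is {3, 8}
Step 5: union(9, 8) -> merged; set of 9 now {3, 8, 9}
Step 6: union(7, 8) -> merged; set of 7 now {3, 7, 8, 9}
Step 7: union(9, 2) -> merged; set of 9 now {2, 3, 7, 8, 9}
Step 8: find(4) -> no change; set of 4 is {1, 4}
Step 9: find(10) -> no change; set of 10 is {10}
Step 10: find(7) -> no change; set of 7 is {2, 3, 7, 8, 9}
Step 11: union(4, 6) -> merged; set of 4 now {1, 4, 6}
Step 12: union(10, 6) -> merged; set of 10 now {1, 4, 6, 10}
Component of 6: {1, 4, 6, 10}

Answer: 1, 4, 6, 10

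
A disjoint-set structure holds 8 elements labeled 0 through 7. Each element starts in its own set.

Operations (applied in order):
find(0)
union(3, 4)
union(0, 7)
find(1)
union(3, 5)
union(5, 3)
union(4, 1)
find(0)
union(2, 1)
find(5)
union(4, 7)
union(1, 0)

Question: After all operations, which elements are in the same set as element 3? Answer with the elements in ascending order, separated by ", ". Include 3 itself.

Answer: 0, 1, 2, 3, 4, 5, 7

Derivation:
Step 1: find(0) -> no change; set of 0 is {0}
Step 2: union(3, 4) -> merged; set of 3 now {3, 4}
Step 3: union(0, 7) -> merged; set of 0 now {0, 7}
Step 4: find(1) -> no change; set of 1 is {1}
Step 5: union(3, 5) -> merged; set of 3 now {3, 4, 5}
Step 6: union(5, 3) -> already same set; set of 5 now {3, 4, 5}
Step 7: union(4, 1) -> merged; set of 4 now {1, 3, 4, 5}
Step 8: find(0) -> no change; set of 0 is {0, 7}
Step 9: union(2, 1) -> merged; set of 2 now {1, 2, 3, 4, 5}
Step 10: find(5) -> no change; set of 5 is {1, 2, 3, 4, 5}
Step 11: union(4, 7) -> merged; set of 4 now {0, 1, 2, 3, 4, 5, 7}
Step 12: union(1, 0) -> already same set; set of 1 now {0, 1, 2, 3, 4, 5, 7}
Component of 3: {0, 1, 2, 3, 4, 5, 7}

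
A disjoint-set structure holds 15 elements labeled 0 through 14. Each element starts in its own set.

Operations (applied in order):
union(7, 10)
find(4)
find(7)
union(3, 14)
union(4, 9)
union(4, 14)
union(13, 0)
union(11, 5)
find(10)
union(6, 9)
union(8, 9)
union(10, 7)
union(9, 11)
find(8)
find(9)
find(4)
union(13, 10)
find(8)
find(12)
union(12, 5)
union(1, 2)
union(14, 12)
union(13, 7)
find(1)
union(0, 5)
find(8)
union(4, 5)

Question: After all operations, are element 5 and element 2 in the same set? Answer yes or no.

Step 1: union(7, 10) -> merged; set of 7 now {7, 10}
Step 2: find(4) -> no change; set of 4 is {4}
Step 3: find(7) -> no change; set of 7 is {7, 10}
Step 4: union(3, 14) -> merged; set of 3 now {3, 14}
Step 5: union(4, 9) -> merged; set of 4 now {4, 9}
Step 6: union(4, 14) -> merged; set of 4 now {3, 4, 9, 14}
Step 7: union(13, 0) -> merged; set of 13 now {0, 13}
Step 8: union(11, 5) -> merged; set of 11 now {5, 11}
Step 9: find(10) -> no change; set of 10 is {7, 10}
Step 10: union(6, 9) -> merged; set of 6 now {3, 4, 6, 9, 14}
Step 11: union(8, 9) -> merged; set of 8 now {3, 4, 6, 8, 9, 14}
Step 12: union(10, 7) -> already same set; set of 10 now {7, 10}
Step 13: union(9, 11) -> merged; set of 9 now {3, 4, 5, 6, 8, 9, 11, 14}
Step 14: find(8) -> no change; set of 8 is {3, 4, 5, 6, 8, 9, 11, 14}
Step 15: find(9) -> no change; set of 9 is {3, 4, 5, 6, 8, 9, 11, 14}
Step 16: find(4) -> no change; set of 4 is {3, 4, 5, 6, 8, 9, 11, 14}
Step 17: union(13, 10) -> merged; set of 13 now {0, 7, 10, 13}
Step 18: find(8) -> no change; set of 8 is {3, 4, 5, 6, 8, 9, 11, 14}
Step 19: find(12) -> no change; set of 12 is {12}
Step 20: union(12, 5) -> merged; set of 12 now {3, 4, 5, 6, 8, 9, 11, 12, 14}
Step 21: union(1, 2) -> merged; set of 1 now {1, 2}
Step 22: union(14, 12) -> already same set; set of 14 now {3, 4, 5, 6, 8, 9, 11, 12, 14}
Step 23: union(13, 7) -> already same set; set of 13 now {0, 7, 10, 13}
Step 24: find(1) -> no change; set of 1 is {1, 2}
Step 25: union(0, 5) -> merged; set of 0 now {0, 3, 4, 5, 6, 7, 8, 9, 10, 11, 12, 13, 14}
Step 26: find(8) -> no change; set of 8 is {0, 3, 4, 5, 6, 7, 8, 9, 10, 11, 12, 13, 14}
Step 27: union(4, 5) -> already same set; set of 4 now {0, 3, 4, 5, 6, 7, 8, 9, 10, 11, 12, 13, 14}
Set of 5: {0, 3, 4, 5, 6, 7, 8, 9, 10, 11, 12, 13, 14}; 2 is not a member.

Answer: no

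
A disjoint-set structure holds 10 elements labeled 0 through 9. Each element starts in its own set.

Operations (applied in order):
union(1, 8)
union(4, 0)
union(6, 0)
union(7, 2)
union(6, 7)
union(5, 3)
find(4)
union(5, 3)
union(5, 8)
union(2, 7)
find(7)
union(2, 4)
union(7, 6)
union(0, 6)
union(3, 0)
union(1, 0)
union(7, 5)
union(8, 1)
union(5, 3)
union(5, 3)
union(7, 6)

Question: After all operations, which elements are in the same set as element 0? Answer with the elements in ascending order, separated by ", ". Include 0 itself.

Answer: 0, 1, 2, 3, 4, 5, 6, 7, 8

Derivation:
Step 1: union(1, 8) -> merged; set of 1 now {1, 8}
Step 2: union(4, 0) -> merged; set of 4 now {0, 4}
Step 3: union(6, 0) -> merged; set of 6 now {0, 4, 6}
Step 4: union(7, 2) -> merged; set of 7 now {2, 7}
Step 5: union(6, 7) -> merged; set of 6 now {0, 2, 4, 6, 7}
Step 6: union(5, 3) -> merged; set of 5 now {3, 5}
Step 7: find(4) -> no change; set of 4 is {0, 2, 4, 6, 7}
Step 8: union(5, 3) -> already same set; set of 5 now {3, 5}
Step 9: union(5, 8) -> merged; set of 5 now {1, 3, 5, 8}
Step 10: union(2, 7) -> already same set; set of 2 now {0, 2, 4, 6, 7}
Step 11: find(7) -> no change; set of 7 is {0, 2, 4, 6, 7}
Step 12: union(2, 4) -> already same set; set of 2 now {0, 2, 4, 6, 7}
Step 13: union(7, 6) -> already same set; set of 7 now {0, 2, 4, 6, 7}
Step 14: union(0, 6) -> already same set; set of 0 now {0, 2, 4, 6, 7}
Step 15: union(3, 0) -> merged; set of 3 now {0, 1, 2, 3, 4, 5, 6, 7, 8}
Step 16: union(1, 0) -> already same set; set of 1 now {0, 1, 2, 3, 4, 5, 6, 7, 8}
Step 17: union(7, 5) -> already same set; set of 7 now {0, 1, 2, 3, 4, 5, 6, 7, 8}
Step 18: union(8, 1) -> already same set; set of 8 now {0, 1, 2, 3, 4, 5, 6, 7, 8}
Step 19: union(5, 3) -> already same set; set of 5 now {0, 1, 2, 3, 4, 5, 6, 7, 8}
Step 20: union(5, 3) -> already same set; set of 5 now {0, 1, 2, 3, 4, 5, 6, 7, 8}
Step 21: union(7, 6) -> already same set; set of 7 now {0, 1, 2, 3, 4, 5, 6, 7, 8}
Component of 0: {0, 1, 2, 3, 4, 5, 6, 7, 8}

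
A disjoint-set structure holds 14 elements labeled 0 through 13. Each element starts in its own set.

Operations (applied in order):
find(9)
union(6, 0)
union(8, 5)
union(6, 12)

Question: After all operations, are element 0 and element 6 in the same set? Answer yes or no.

Step 1: find(9) -> no change; set of 9 is {9}
Step 2: union(6, 0) -> merged; set of 6 now {0, 6}
Step 3: union(8, 5) -> merged; set of 8 now {5, 8}
Step 4: union(6, 12) -> merged; set of 6 now {0, 6, 12}
Set of 0: {0, 6, 12}; 6 is a member.

Answer: yes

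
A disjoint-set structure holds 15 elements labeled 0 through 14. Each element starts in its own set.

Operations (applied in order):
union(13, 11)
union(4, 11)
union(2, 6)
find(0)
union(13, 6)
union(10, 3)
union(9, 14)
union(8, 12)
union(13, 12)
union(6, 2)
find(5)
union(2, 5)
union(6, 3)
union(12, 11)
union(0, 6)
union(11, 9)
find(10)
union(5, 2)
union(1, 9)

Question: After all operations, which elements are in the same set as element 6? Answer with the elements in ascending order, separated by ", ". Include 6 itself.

Answer: 0, 1, 2, 3, 4, 5, 6, 8, 9, 10, 11, 12, 13, 14

Derivation:
Step 1: union(13, 11) -> merged; set of 13 now {11, 13}
Step 2: union(4, 11) -> merged; set of 4 now {4, 11, 13}
Step 3: union(2, 6) -> merged; set of 2 now {2, 6}
Step 4: find(0) -> no change; set of 0 is {0}
Step 5: union(13, 6) -> merged; set of 13 now {2, 4, 6, 11, 13}
Step 6: union(10, 3) -> merged; set of 10 now {3, 10}
Step 7: union(9, 14) -> merged; set of 9 now {9, 14}
Step 8: union(8, 12) -> merged; set of 8 now {8, 12}
Step 9: union(13, 12) -> merged; set of 13 now {2, 4, 6, 8, 11, 12, 13}
Step 10: union(6, 2) -> already same set; set of 6 now {2, 4, 6, 8, 11, 12, 13}
Step 11: find(5) -> no change; set of 5 is {5}
Step 12: union(2, 5) -> merged; set of 2 now {2, 4, 5, 6, 8, 11, 12, 13}
Step 13: union(6, 3) -> merged; set of 6 now {2, 3, 4, 5, 6, 8, 10, 11, 12, 13}
Step 14: union(12, 11) -> already same set; set of 12 now {2, 3, 4, 5, 6, 8, 10, 11, 12, 13}
Step 15: union(0, 6) -> merged; set of 0 now {0, 2, 3, 4, 5, 6, 8, 10, 11, 12, 13}
Step 16: union(11, 9) -> merged; set of 11 now {0, 2, 3, 4, 5, 6, 8, 9, 10, 11, 12, 13, 14}
Step 17: find(10) -> no change; set of 10 is {0, 2, 3, 4, 5, 6, 8, 9, 10, 11, 12, 13, 14}
Step 18: union(5, 2) -> already same set; set of 5 now {0, 2, 3, 4, 5, 6, 8, 9, 10, 11, 12, 13, 14}
Step 19: union(1, 9) -> merged; set of 1 now {0, 1, 2, 3, 4, 5, 6, 8, 9, 10, 11, 12, 13, 14}
Component of 6: {0, 1, 2, 3, 4, 5, 6, 8, 9, 10, 11, 12, 13, 14}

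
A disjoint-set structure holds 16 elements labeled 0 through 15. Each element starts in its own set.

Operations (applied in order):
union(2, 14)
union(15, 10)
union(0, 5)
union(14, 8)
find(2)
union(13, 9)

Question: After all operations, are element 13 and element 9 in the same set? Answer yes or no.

Answer: yes

Derivation:
Step 1: union(2, 14) -> merged; set of 2 now {2, 14}
Step 2: union(15, 10) -> merged; set of 15 now {10, 15}
Step 3: union(0, 5) -> merged; set of 0 now {0, 5}
Step 4: union(14, 8) -> merged; set of 14 now {2, 8, 14}
Step 5: find(2) -> no change; set of 2 is {2, 8, 14}
Step 6: union(13, 9) -> merged; set of 13 now {9, 13}
Set of 13: {9, 13}; 9 is a member.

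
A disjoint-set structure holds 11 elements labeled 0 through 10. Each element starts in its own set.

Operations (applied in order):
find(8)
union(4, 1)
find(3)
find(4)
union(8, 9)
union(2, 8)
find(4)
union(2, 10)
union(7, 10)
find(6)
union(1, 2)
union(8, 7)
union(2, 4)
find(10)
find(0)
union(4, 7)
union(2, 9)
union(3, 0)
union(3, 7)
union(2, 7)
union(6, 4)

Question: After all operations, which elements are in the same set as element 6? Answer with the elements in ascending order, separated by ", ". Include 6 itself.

Answer: 0, 1, 2, 3, 4, 6, 7, 8, 9, 10

Derivation:
Step 1: find(8) -> no change; set of 8 is {8}
Step 2: union(4, 1) -> merged; set of 4 now {1, 4}
Step 3: find(3) -> no change; set of 3 is {3}
Step 4: find(4) -> no change; set of 4 is {1, 4}
Step 5: union(8, 9) -> merged; set of 8 now {8, 9}
Step 6: union(2, 8) -> merged; set of 2 now {2, 8, 9}
Step 7: find(4) -> no change; set of 4 is {1, 4}
Step 8: union(2, 10) -> merged; set of 2 now {2, 8, 9, 10}
Step 9: union(7, 10) -> merged; set of 7 now {2, 7, 8, 9, 10}
Step 10: find(6) -> no change; set of 6 is {6}
Step 11: union(1, 2) -> merged; set of 1 now {1, 2, 4, 7, 8, 9, 10}
Step 12: union(8, 7) -> already same set; set of 8 now {1, 2, 4, 7, 8, 9, 10}
Step 13: union(2, 4) -> already same set; set of 2 now {1, 2, 4, 7, 8, 9, 10}
Step 14: find(10) -> no change; set of 10 is {1, 2, 4, 7, 8, 9, 10}
Step 15: find(0) -> no change; set of 0 is {0}
Step 16: union(4, 7) -> already same set; set of 4 now {1, 2, 4, 7, 8, 9, 10}
Step 17: union(2, 9) -> already same set; set of 2 now {1, 2, 4, 7, 8, 9, 10}
Step 18: union(3, 0) -> merged; set of 3 now {0, 3}
Step 19: union(3, 7) -> merged; set of 3 now {0, 1, 2, 3, 4, 7, 8, 9, 10}
Step 20: union(2, 7) -> already same set; set of 2 now {0, 1, 2, 3, 4, 7, 8, 9, 10}
Step 21: union(6, 4) -> merged; set of 6 now {0, 1, 2, 3, 4, 6, 7, 8, 9, 10}
Component of 6: {0, 1, 2, 3, 4, 6, 7, 8, 9, 10}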